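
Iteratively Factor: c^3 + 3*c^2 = (c)*(c^2 + 3*c) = c*(c + 3)*(c)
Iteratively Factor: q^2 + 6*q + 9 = (q + 3)*(q + 3)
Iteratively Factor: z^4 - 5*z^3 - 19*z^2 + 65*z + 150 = (z - 5)*(z^3 - 19*z - 30) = (z - 5)*(z + 3)*(z^2 - 3*z - 10) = (z - 5)^2*(z + 3)*(z + 2)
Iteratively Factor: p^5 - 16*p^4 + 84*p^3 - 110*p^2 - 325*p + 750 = (p + 2)*(p^4 - 18*p^3 + 120*p^2 - 350*p + 375) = (p - 5)*(p + 2)*(p^3 - 13*p^2 + 55*p - 75) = (p - 5)*(p - 3)*(p + 2)*(p^2 - 10*p + 25) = (p - 5)^2*(p - 3)*(p + 2)*(p - 5)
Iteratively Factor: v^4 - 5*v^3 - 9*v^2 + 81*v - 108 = (v - 3)*(v^3 - 2*v^2 - 15*v + 36) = (v - 3)*(v + 4)*(v^2 - 6*v + 9) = (v - 3)^2*(v + 4)*(v - 3)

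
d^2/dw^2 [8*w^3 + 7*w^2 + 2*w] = 48*w + 14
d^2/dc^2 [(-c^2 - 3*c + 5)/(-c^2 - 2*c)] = 2*(c^3 - 15*c^2 - 30*c - 20)/(c^3*(c^3 + 6*c^2 + 12*c + 8))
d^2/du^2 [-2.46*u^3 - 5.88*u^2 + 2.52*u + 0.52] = -14.76*u - 11.76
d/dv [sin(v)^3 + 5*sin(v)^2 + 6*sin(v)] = (3*sin(v)^2 + 10*sin(v) + 6)*cos(v)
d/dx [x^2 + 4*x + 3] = 2*x + 4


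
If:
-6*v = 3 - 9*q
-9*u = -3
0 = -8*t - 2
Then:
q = 2*v/3 + 1/3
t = -1/4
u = 1/3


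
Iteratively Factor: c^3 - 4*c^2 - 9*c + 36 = (c - 3)*(c^2 - c - 12) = (c - 4)*(c - 3)*(c + 3)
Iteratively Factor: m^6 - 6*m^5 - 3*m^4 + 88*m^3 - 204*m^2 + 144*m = (m - 3)*(m^5 - 3*m^4 - 12*m^3 + 52*m^2 - 48*m) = m*(m - 3)*(m^4 - 3*m^3 - 12*m^2 + 52*m - 48) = m*(m - 3)*(m - 2)*(m^3 - m^2 - 14*m + 24) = m*(m - 3)^2*(m - 2)*(m^2 + 2*m - 8) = m*(m - 3)^2*(m - 2)*(m + 4)*(m - 2)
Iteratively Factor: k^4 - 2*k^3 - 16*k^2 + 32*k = (k - 2)*(k^3 - 16*k) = (k - 4)*(k - 2)*(k^2 + 4*k) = k*(k - 4)*(k - 2)*(k + 4)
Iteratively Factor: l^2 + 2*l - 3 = (l + 3)*(l - 1)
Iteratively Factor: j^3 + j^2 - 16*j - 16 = (j + 4)*(j^2 - 3*j - 4) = (j - 4)*(j + 4)*(j + 1)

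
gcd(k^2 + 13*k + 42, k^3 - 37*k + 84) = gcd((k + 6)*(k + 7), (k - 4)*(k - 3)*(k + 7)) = k + 7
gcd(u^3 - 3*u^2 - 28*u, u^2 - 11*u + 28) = u - 7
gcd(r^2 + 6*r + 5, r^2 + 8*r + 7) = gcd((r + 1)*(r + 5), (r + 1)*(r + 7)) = r + 1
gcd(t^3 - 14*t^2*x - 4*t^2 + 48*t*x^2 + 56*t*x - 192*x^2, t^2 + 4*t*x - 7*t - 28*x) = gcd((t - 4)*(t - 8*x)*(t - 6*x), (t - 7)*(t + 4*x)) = 1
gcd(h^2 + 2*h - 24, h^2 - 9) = 1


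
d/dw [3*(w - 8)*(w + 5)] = 6*w - 9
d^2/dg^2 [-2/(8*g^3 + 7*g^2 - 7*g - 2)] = 4*((24*g + 7)*(8*g^3 + 7*g^2 - 7*g - 2) - (24*g^2 + 14*g - 7)^2)/(8*g^3 + 7*g^2 - 7*g - 2)^3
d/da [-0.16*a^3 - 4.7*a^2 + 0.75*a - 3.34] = -0.48*a^2 - 9.4*a + 0.75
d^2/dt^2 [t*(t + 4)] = 2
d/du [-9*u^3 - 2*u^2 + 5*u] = -27*u^2 - 4*u + 5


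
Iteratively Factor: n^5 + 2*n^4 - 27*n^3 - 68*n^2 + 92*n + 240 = (n + 2)*(n^4 - 27*n^2 - 14*n + 120) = (n - 5)*(n + 2)*(n^3 + 5*n^2 - 2*n - 24) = (n - 5)*(n + 2)*(n + 3)*(n^2 + 2*n - 8) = (n - 5)*(n - 2)*(n + 2)*(n + 3)*(n + 4)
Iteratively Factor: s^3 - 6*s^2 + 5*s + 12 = (s - 4)*(s^2 - 2*s - 3) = (s - 4)*(s - 3)*(s + 1)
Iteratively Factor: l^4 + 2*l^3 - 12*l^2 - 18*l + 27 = (l - 1)*(l^3 + 3*l^2 - 9*l - 27) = (l - 1)*(l + 3)*(l^2 - 9) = (l - 1)*(l + 3)^2*(l - 3)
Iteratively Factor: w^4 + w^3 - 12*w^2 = (w)*(w^3 + w^2 - 12*w) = w*(w - 3)*(w^2 + 4*w) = w^2*(w - 3)*(w + 4)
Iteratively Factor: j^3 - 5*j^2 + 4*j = (j)*(j^2 - 5*j + 4) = j*(j - 1)*(j - 4)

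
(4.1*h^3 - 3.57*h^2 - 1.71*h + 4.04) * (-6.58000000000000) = -26.978*h^3 + 23.4906*h^2 + 11.2518*h - 26.5832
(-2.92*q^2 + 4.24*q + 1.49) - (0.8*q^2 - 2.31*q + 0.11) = -3.72*q^2 + 6.55*q + 1.38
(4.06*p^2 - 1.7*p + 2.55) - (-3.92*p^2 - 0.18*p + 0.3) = 7.98*p^2 - 1.52*p + 2.25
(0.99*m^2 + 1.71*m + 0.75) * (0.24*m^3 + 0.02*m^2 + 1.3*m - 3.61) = 0.2376*m^5 + 0.4302*m^4 + 1.5012*m^3 - 1.3359*m^2 - 5.1981*m - 2.7075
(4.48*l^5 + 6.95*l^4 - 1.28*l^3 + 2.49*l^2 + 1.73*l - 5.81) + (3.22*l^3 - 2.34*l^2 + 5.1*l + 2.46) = 4.48*l^5 + 6.95*l^4 + 1.94*l^3 + 0.15*l^2 + 6.83*l - 3.35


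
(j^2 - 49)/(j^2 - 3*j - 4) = (49 - j^2)/(-j^2 + 3*j + 4)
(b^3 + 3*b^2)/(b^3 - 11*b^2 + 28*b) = b*(b + 3)/(b^2 - 11*b + 28)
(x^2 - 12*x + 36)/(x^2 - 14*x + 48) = (x - 6)/(x - 8)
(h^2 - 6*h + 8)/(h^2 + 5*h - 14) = (h - 4)/(h + 7)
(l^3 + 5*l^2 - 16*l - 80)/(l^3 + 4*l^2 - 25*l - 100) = (l - 4)/(l - 5)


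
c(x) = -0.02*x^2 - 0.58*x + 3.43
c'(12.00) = -1.06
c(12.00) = -6.41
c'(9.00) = -0.94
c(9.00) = -3.41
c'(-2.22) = -0.49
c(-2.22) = 4.62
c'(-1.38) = -0.52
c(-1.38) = 4.19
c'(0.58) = -0.60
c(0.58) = 3.09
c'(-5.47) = -0.36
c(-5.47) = 6.00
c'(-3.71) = -0.43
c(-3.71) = 5.31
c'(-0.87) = -0.55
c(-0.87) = 3.92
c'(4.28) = -0.75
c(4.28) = 0.58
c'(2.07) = -0.66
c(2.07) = 2.14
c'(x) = -0.04*x - 0.58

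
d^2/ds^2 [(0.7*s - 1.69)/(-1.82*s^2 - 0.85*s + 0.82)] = (-(0.7*s - 1.69)*(3.64*s + 0.85)*(7.28*s + 1.7) + (7.644*s - 4.9616)*(1.82*s^2 + 0.85*s - 0.82))/(1.82*s^2 + 0.85*s - 0.82)^3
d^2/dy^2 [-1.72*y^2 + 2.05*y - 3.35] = -3.44000000000000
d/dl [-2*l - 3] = -2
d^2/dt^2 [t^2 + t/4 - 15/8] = 2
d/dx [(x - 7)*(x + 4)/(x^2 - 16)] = 3/(x^2 - 8*x + 16)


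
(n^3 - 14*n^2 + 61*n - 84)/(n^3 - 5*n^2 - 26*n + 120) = (n^2 - 10*n + 21)/(n^2 - n - 30)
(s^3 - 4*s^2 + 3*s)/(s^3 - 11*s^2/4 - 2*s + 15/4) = 4*s/(4*s + 5)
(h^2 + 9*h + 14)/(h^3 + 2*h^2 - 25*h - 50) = (h + 7)/(h^2 - 25)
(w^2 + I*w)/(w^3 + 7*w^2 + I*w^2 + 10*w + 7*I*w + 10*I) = w/(w^2 + 7*w + 10)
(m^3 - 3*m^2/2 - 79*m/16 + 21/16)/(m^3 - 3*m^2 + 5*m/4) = (16*m^3 - 24*m^2 - 79*m + 21)/(4*m*(4*m^2 - 12*m + 5))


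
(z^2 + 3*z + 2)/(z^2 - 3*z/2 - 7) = 2*(z + 1)/(2*z - 7)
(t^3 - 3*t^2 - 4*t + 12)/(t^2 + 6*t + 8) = (t^2 - 5*t + 6)/(t + 4)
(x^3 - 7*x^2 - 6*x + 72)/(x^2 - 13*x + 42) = (x^2 - x - 12)/(x - 7)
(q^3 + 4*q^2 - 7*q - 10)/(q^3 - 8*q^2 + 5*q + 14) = (q + 5)/(q - 7)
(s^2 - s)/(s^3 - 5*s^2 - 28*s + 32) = s/(s^2 - 4*s - 32)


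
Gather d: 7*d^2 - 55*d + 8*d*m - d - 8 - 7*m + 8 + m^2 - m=7*d^2 + d*(8*m - 56) + m^2 - 8*m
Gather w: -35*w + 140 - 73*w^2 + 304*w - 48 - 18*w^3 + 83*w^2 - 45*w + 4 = -18*w^3 + 10*w^2 + 224*w + 96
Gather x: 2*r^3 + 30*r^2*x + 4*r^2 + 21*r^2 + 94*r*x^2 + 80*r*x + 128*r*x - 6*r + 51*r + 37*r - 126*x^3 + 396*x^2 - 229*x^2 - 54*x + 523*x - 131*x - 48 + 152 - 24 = 2*r^3 + 25*r^2 + 82*r - 126*x^3 + x^2*(94*r + 167) + x*(30*r^2 + 208*r + 338) + 80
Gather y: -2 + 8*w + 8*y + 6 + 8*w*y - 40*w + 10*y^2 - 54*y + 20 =-32*w + 10*y^2 + y*(8*w - 46) + 24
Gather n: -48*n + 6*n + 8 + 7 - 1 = 14 - 42*n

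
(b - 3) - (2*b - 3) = -b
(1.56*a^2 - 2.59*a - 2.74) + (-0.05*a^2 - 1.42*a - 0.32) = 1.51*a^2 - 4.01*a - 3.06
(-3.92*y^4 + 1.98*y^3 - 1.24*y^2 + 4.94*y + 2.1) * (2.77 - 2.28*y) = 8.9376*y^5 - 15.3728*y^4 + 8.3118*y^3 - 14.698*y^2 + 8.8958*y + 5.817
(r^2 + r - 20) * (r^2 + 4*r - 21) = r^4 + 5*r^3 - 37*r^2 - 101*r + 420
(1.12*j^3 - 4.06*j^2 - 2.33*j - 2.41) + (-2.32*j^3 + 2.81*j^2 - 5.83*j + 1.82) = -1.2*j^3 - 1.25*j^2 - 8.16*j - 0.59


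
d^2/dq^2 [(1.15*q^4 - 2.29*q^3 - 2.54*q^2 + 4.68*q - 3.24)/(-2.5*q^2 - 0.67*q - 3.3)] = (-14.375*q^6 - 11.5575*q^5 - 60.02241*q^4 - 143.420438*q^3 - 124.13286*q^2 + 413.8506*q + 25.465032)/(15.625*q^6 + 12.5625*q^5 + 65.24175*q^4 + 33.465763*q^3 + 86.11911*q^2 + 21.8889*q + 35.937)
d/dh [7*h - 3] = 7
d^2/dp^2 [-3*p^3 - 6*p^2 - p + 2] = -18*p - 12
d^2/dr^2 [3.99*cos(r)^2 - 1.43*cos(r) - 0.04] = 1.43*cos(r) - 7.98*cos(2*r)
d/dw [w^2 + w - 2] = 2*w + 1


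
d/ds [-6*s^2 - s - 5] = -12*s - 1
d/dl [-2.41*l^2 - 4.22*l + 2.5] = -4.82*l - 4.22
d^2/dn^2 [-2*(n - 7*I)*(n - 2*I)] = -4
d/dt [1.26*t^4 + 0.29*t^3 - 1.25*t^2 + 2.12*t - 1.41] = 5.04*t^3 + 0.87*t^2 - 2.5*t + 2.12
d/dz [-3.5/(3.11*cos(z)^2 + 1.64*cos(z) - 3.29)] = -(21.77*cos(z) + 5.74)*sin(z)/(3.11*cos(z)^2 + 1.64*cos(z) - 3.29)^2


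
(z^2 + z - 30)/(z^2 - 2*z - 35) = (-z^2 - z + 30)/(-z^2 + 2*z + 35)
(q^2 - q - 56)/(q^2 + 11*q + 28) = (q - 8)/(q + 4)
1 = 1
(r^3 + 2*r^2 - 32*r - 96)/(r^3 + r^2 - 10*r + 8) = (r^2 - 2*r - 24)/(r^2 - 3*r + 2)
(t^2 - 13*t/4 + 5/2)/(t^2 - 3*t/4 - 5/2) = (4*t - 5)/(4*t + 5)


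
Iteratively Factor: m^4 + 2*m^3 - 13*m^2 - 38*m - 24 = (m + 1)*(m^3 + m^2 - 14*m - 24) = (m + 1)*(m + 2)*(m^2 - m - 12) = (m - 4)*(m + 1)*(m + 2)*(m + 3)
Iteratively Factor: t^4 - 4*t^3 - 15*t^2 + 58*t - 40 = (t - 5)*(t^3 + t^2 - 10*t + 8) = (t - 5)*(t + 4)*(t^2 - 3*t + 2) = (t - 5)*(t - 2)*(t + 4)*(t - 1)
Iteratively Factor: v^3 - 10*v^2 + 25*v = (v - 5)*(v^2 - 5*v) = (v - 5)^2*(v)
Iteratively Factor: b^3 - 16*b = (b)*(b^2 - 16) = b*(b + 4)*(b - 4)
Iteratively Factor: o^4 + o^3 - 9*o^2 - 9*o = (o - 3)*(o^3 + 4*o^2 + 3*o) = o*(o - 3)*(o^2 + 4*o + 3) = o*(o - 3)*(o + 3)*(o + 1)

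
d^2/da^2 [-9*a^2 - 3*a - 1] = -18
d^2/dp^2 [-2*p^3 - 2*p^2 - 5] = -12*p - 4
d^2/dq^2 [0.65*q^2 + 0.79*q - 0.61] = 1.30000000000000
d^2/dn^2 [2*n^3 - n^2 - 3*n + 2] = 12*n - 2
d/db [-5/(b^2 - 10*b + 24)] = 10*(b - 5)/(b^2 - 10*b + 24)^2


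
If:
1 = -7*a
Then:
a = -1/7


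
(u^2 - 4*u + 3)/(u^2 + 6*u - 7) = (u - 3)/(u + 7)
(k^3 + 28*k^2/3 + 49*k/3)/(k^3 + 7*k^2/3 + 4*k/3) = (3*k^2 + 28*k + 49)/(3*k^2 + 7*k + 4)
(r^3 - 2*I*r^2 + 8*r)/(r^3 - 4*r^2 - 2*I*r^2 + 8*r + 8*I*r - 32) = r/(r - 4)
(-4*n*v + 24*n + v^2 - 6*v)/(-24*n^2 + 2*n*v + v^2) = (v - 6)/(6*n + v)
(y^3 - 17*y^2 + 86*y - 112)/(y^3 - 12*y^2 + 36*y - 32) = (y - 7)/(y - 2)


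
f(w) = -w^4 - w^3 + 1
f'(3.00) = -135.00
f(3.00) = -107.00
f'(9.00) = -3159.00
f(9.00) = -7289.00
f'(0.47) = -1.08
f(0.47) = 0.85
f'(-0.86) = 0.33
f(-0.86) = 1.09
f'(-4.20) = 243.43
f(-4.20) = -236.08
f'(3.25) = -169.00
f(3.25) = -144.89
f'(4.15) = -337.56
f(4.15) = -367.09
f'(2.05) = -47.07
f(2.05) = -25.28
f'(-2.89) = 71.49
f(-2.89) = -44.62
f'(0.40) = -0.74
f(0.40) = 0.91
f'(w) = -4*w^3 - 3*w^2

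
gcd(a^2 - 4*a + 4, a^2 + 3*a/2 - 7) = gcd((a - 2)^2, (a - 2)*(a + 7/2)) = a - 2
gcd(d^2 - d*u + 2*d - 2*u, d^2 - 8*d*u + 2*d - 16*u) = d + 2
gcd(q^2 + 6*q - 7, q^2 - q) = q - 1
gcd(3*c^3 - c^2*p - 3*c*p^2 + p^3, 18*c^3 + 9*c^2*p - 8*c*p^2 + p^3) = -3*c^2 - 2*c*p + p^2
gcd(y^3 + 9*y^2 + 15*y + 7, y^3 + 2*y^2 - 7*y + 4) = 1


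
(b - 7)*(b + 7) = b^2 - 49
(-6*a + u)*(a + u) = -6*a^2 - 5*a*u + u^2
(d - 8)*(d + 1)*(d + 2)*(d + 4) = d^4 - d^3 - 42*d^2 - 104*d - 64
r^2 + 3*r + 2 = (r + 1)*(r + 2)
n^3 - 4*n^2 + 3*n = n*(n - 3)*(n - 1)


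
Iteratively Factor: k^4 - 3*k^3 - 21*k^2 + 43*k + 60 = (k + 1)*(k^3 - 4*k^2 - 17*k + 60) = (k - 5)*(k + 1)*(k^2 + k - 12) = (k - 5)*(k + 1)*(k + 4)*(k - 3)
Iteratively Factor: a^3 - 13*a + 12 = (a - 3)*(a^2 + 3*a - 4) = (a - 3)*(a + 4)*(a - 1)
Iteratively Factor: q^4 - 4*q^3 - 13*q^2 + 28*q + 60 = (q + 2)*(q^3 - 6*q^2 - q + 30) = (q + 2)^2*(q^2 - 8*q + 15) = (q - 5)*(q + 2)^2*(q - 3)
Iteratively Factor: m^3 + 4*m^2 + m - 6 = (m - 1)*(m^2 + 5*m + 6) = (m - 1)*(m + 3)*(m + 2)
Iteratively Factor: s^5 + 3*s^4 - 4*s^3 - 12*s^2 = (s)*(s^4 + 3*s^3 - 4*s^2 - 12*s) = s*(s - 2)*(s^3 + 5*s^2 + 6*s) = s*(s - 2)*(s + 2)*(s^2 + 3*s) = s*(s - 2)*(s + 2)*(s + 3)*(s)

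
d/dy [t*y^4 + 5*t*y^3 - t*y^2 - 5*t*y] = t*(4*y^3 + 15*y^2 - 2*y - 5)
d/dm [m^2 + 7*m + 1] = 2*m + 7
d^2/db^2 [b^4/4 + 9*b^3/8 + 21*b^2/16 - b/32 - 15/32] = 3*b^2 + 27*b/4 + 21/8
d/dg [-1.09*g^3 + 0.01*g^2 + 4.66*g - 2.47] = -3.27*g^2 + 0.02*g + 4.66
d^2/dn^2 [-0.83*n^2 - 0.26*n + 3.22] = -1.66000000000000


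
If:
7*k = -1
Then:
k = -1/7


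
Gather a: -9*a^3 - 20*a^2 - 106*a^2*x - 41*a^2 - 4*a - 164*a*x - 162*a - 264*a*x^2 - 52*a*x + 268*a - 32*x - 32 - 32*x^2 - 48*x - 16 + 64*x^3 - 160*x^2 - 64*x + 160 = -9*a^3 + a^2*(-106*x - 61) + a*(-264*x^2 - 216*x + 102) + 64*x^3 - 192*x^2 - 144*x + 112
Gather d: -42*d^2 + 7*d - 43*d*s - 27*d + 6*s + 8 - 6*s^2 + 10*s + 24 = -42*d^2 + d*(-43*s - 20) - 6*s^2 + 16*s + 32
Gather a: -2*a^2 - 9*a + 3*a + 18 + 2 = -2*a^2 - 6*a + 20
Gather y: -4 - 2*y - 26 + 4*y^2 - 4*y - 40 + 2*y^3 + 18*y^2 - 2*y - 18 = 2*y^3 + 22*y^2 - 8*y - 88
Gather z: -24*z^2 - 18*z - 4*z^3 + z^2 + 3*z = -4*z^3 - 23*z^2 - 15*z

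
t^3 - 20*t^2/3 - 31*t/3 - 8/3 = (t - 8)*(t + 1/3)*(t + 1)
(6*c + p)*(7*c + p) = 42*c^2 + 13*c*p + p^2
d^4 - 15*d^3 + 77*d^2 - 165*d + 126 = (d - 7)*(d - 3)^2*(d - 2)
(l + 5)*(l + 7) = l^2 + 12*l + 35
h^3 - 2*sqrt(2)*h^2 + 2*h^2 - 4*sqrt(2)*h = h*(h + 2)*(h - 2*sqrt(2))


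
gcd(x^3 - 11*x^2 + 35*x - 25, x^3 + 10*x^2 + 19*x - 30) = x - 1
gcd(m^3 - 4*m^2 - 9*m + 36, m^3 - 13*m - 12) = m^2 - m - 12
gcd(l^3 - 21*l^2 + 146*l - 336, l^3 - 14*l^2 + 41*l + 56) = l^2 - 15*l + 56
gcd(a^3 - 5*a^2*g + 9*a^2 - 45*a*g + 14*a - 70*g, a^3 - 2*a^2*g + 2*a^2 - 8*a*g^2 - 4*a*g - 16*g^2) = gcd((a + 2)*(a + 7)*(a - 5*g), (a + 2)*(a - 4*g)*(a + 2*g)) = a + 2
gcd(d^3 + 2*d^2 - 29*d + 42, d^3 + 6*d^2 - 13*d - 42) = d^2 + 4*d - 21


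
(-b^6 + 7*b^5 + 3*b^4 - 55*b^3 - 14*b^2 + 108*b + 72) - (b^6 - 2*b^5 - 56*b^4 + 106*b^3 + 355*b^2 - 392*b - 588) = -2*b^6 + 9*b^5 + 59*b^4 - 161*b^3 - 369*b^2 + 500*b + 660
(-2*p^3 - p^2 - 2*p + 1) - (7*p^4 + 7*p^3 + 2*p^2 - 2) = -7*p^4 - 9*p^3 - 3*p^2 - 2*p + 3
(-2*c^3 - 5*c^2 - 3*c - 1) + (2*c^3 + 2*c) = -5*c^2 - c - 1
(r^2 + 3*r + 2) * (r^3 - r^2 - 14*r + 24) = r^5 + 2*r^4 - 15*r^3 - 20*r^2 + 44*r + 48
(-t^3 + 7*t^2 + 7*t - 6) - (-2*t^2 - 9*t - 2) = -t^3 + 9*t^2 + 16*t - 4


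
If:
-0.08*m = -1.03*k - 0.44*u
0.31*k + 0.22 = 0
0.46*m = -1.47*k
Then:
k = -0.71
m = 2.27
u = 2.07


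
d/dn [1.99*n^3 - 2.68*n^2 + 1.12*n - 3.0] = 5.97*n^2 - 5.36*n + 1.12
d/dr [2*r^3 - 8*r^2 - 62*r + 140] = 6*r^2 - 16*r - 62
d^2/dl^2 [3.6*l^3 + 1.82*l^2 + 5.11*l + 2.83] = 21.6*l + 3.64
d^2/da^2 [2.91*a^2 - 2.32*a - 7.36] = 5.82000000000000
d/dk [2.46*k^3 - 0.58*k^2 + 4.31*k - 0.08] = 7.38*k^2 - 1.16*k + 4.31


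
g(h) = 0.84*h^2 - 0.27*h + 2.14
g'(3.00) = 4.77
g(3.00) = 8.89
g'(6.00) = 9.81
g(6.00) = 30.76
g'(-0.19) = -0.59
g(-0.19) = 2.22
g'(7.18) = 11.79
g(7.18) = 43.51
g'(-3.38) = -5.95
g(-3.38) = 12.65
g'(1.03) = 1.46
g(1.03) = 2.75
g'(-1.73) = -3.18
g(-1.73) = 5.12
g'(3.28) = 5.24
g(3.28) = 10.29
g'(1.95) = 3.01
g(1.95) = 4.81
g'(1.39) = 2.07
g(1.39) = 3.39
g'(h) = 1.68*h - 0.27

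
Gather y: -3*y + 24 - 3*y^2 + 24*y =-3*y^2 + 21*y + 24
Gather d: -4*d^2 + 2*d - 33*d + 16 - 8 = -4*d^2 - 31*d + 8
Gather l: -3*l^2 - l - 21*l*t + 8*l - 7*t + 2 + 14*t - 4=-3*l^2 + l*(7 - 21*t) + 7*t - 2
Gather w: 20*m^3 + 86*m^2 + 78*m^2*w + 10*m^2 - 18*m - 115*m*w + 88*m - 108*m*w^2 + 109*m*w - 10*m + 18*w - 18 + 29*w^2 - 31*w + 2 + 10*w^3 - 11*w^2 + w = 20*m^3 + 96*m^2 + 60*m + 10*w^3 + w^2*(18 - 108*m) + w*(78*m^2 - 6*m - 12) - 16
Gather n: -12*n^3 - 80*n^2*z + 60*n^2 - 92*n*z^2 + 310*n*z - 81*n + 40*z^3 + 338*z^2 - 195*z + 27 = -12*n^3 + n^2*(60 - 80*z) + n*(-92*z^2 + 310*z - 81) + 40*z^3 + 338*z^2 - 195*z + 27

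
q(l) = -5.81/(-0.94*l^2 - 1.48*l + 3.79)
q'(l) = -5.81*(1.88*l + 1.48)/(-0.94*l^2 - 1.48*l + 3.79)^2 = (-10.9228*l - 8.5988)/(0.94*l^2 + 1.48*l - 3.79)^2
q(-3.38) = 2.98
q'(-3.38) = 7.47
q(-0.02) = -1.52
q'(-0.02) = -0.57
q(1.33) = -36.58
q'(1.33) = -916.68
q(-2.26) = -2.49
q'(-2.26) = 2.95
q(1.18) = -7.91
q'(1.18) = -39.80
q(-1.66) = -1.59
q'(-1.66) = 0.71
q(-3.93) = 1.18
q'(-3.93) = 1.42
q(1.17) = -7.53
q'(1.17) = -35.90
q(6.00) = 0.15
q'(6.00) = -0.05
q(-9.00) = 0.10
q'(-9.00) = 0.03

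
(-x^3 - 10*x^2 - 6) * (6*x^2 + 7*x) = -6*x^5 - 67*x^4 - 70*x^3 - 36*x^2 - 42*x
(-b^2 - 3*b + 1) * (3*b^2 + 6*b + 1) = -3*b^4 - 15*b^3 - 16*b^2 + 3*b + 1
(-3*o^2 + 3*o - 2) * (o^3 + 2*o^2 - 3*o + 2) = -3*o^5 - 3*o^4 + 13*o^3 - 19*o^2 + 12*o - 4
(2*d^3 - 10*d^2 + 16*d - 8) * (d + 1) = 2*d^4 - 8*d^3 + 6*d^2 + 8*d - 8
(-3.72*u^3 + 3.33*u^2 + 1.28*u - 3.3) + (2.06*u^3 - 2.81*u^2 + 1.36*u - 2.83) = -1.66*u^3 + 0.52*u^2 + 2.64*u - 6.13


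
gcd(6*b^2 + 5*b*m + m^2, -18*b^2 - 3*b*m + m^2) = 3*b + m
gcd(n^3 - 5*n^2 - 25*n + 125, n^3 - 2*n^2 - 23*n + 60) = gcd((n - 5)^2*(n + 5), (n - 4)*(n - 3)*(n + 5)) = n + 5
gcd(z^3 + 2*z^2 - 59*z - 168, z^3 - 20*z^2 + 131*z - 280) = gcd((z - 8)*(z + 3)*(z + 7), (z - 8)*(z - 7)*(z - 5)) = z - 8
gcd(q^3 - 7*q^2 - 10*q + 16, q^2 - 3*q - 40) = q - 8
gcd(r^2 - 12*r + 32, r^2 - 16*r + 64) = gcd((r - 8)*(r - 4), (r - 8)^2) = r - 8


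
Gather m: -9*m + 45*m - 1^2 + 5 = 36*m + 4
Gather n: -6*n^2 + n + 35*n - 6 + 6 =-6*n^2 + 36*n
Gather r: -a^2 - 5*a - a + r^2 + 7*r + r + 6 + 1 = -a^2 - 6*a + r^2 + 8*r + 7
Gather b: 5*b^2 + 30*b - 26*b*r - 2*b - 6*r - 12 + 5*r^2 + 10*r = 5*b^2 + b*(28 - 26*r) + 5*r^2 + 4*r - 12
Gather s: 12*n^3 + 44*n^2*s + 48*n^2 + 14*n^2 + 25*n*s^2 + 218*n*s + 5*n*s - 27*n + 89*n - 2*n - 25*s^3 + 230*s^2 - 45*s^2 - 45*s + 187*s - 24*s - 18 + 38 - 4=12*n^3 + 62*n^2 + 60*n - 25*s^3 + s^2*(25*n + 185) + s*(44*n^2 + 223*n + 118) + 16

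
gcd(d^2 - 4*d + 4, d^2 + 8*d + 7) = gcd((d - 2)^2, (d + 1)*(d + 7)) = 1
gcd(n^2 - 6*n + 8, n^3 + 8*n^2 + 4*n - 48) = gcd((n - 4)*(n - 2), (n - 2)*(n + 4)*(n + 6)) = n - 2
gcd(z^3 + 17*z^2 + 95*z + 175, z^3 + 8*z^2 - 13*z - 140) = z^2 + 12*z + 35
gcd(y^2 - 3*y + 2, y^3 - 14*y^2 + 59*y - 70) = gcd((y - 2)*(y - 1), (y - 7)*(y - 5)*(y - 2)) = y - 2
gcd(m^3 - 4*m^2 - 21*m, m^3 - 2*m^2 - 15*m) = m^2 + 3*m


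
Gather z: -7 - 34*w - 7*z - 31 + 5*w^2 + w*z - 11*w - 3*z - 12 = 5*w^2 - 45*w + z*(w - 10) - 50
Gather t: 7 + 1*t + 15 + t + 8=2*t + 30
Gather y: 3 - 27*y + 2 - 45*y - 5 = -72*y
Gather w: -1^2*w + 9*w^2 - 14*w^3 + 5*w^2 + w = -14*w^3 + 14*w^2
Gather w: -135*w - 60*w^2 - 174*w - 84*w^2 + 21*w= -144*w^2 - 288*w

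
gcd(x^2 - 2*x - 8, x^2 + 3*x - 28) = x - 4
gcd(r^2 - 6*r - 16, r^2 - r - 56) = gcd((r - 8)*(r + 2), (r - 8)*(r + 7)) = r - 8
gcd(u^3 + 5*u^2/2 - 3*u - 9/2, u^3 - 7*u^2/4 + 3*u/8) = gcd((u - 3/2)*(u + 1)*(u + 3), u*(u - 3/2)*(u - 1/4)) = u - 3/2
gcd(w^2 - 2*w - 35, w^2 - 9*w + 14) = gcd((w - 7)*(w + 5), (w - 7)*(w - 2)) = w - 7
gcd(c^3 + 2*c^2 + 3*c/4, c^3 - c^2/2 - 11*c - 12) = c + 3/2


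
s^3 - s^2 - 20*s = s*(s - 5)*(s + 4)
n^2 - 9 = (n - 3)*(n + 3)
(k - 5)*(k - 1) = k^2 - 6*k + 5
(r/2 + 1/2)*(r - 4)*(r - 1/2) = r^3/2 - 7*r^2/4 - 5*r/4 + 1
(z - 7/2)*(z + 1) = z^2 - 5*z/2 - 7/2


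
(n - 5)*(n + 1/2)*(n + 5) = n^3 + n^2/2 - 25*n - 25/2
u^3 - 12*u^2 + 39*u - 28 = (u - 7)*(u - 4)*(u - 1)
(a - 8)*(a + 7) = a^2 - a - 56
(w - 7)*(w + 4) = w^2 - 3*w - 28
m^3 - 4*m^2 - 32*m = m*(m - 8)*(m + 4)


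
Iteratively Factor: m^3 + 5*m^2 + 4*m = (m)*(m^2 + 5*m + 4) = m*(m + 4)*(m + 1)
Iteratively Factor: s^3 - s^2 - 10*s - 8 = (s + 2)*(s^2 - 3*s - 4) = (s + 1)*(s + 2)*(s - 4)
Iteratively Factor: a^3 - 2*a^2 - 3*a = (a)*(a^2 - 2*a - 3) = a*(a + 1)*(a - 3)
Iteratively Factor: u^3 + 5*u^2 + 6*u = (u + 3)*(u^2 + 2*u) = (u + 2)*(u + 3)*(u)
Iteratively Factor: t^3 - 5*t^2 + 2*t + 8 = (t - 2)*(t^2 - 3*t - 4) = (t - 2)*(t + 1)*(t - 4)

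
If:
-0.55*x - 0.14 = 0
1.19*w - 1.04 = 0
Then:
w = 0.87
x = -0.25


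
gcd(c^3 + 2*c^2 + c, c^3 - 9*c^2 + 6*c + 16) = c + 1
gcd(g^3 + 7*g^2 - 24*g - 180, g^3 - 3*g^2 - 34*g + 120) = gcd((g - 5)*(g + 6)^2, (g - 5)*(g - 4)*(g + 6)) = g^2 + g - 30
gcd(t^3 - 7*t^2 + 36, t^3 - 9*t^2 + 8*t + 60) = t^2 - 4*t - 12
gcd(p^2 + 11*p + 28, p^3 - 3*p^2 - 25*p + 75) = 1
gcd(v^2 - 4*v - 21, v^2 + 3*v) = v + 3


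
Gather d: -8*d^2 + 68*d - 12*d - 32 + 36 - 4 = -8*d^2 + 56*d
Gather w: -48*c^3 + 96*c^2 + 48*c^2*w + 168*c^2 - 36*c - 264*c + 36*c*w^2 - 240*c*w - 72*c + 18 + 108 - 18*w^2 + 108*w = -48*c^3 + 264*c^2 - 372*c + w^2*(36*c - 18) + w*(48*c^2 - 240*c + 108) + 126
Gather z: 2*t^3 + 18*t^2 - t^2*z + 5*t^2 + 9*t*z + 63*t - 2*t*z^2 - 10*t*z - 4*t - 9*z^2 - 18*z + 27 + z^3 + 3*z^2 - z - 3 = 2*t^3 + 23*t^2 + 59*t + z^3 + z^2*(-2*t - 6) + z*(-t^2 - t - 19) + 24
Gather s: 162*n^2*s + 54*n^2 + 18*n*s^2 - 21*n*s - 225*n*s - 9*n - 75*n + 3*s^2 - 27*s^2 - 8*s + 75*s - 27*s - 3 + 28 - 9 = 54*n^2 - 84*n + s^2*(18*n - 24) + s*(162*n^2 - 246*n + 40) + 16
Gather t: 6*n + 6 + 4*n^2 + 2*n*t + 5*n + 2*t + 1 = 4*n^2 + 11*n + t*(2*n + 2) + 7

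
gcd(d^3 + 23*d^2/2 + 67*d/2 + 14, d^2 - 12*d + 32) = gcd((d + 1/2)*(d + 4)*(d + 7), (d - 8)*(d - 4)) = 1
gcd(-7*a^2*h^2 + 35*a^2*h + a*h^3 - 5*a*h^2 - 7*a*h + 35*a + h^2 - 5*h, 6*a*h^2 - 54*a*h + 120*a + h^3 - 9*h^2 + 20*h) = h - 5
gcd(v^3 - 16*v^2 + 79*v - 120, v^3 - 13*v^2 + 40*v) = v^2 - 13*v + 40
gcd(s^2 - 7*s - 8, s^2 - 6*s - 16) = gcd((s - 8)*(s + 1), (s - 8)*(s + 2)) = s - 8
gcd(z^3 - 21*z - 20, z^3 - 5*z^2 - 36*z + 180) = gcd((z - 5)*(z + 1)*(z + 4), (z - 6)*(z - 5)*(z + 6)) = z - 5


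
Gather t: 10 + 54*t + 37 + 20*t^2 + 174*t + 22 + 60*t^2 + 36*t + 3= 80*t^2 + 264*t + 72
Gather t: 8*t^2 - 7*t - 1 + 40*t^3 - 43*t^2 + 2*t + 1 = 40*t^3 - 35*t^2 - 5*t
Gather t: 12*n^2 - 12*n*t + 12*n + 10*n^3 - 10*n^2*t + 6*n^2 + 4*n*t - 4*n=10*n^3 + 18*n^2 + 8*n + t*(-10*n^2 - 8*n)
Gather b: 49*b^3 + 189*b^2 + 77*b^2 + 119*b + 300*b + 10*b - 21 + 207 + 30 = 49*b^3 + 266*b^2 + 429*b + 216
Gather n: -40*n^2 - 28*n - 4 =-40*n^2 - 28*n - 4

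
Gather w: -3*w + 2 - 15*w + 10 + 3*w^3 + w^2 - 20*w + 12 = 3*w^3 + w^2 - 38*w + 24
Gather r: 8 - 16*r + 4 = 12 - 16*r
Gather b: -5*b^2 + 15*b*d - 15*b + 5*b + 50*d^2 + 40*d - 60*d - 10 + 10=-5*b^2 + b*(15*d - 10) + 50*d^2 - 20*d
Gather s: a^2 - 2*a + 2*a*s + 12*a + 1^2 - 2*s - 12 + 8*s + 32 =a^2 + 10*a + s*(2*a + 6) + 21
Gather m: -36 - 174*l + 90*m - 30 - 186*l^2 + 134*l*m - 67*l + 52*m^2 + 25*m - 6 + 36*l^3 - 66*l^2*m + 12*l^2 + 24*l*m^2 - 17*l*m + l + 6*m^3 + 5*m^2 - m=36*l^3 - 174*l^2 - 240*l + 6*m^3 + m^2*(24*l + 57) + m*(-66*l^2 + 117*l + 114) - 72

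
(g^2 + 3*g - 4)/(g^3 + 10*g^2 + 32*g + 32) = (g - 1)/(g^2 + 6*g + 8)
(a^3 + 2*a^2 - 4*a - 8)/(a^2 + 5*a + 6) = (a^2 - 4)/(a + 3)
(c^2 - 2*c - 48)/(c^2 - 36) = (c - 8)/(c - 6)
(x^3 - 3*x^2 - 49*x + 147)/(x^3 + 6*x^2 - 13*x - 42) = (x - 7)/(x + 2)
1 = 1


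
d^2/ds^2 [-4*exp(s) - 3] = -4*exp(s)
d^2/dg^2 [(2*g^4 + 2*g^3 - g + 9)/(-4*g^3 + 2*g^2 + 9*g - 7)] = 12*(-16*g^6 - 18*g^5 - 159*g^4 + 239*g^3 + 81*g^2 + 3*g - 132)/(64*g^9 - 96*g^8 - 384*g^7 + 760*g^6 + 528*g^5 - 1914*g^4 + 615*g^3 + 1407*g^2 - 1323*g + 343)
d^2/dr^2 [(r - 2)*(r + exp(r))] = r*exp(r) + 2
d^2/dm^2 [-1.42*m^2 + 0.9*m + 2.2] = -2.84000000000000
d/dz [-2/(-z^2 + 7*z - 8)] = 2*(7 - 2*z)/(z^2 - 7*z + 8)^2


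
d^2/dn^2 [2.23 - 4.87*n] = 0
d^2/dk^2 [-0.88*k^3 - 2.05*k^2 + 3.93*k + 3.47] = -5.28*k - 4.1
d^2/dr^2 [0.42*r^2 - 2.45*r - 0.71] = 0.840000000000000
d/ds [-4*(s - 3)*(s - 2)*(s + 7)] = -12*s^2 - 16*s + 116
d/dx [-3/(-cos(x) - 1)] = 3*sin(x)/(cos(x) + 1)^2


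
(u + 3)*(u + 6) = u^2 + 9*u + 18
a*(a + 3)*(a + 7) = a^3 + 10*a^2 + 21*a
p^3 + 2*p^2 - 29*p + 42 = (p - 3)*(p - 2)*(p + 7)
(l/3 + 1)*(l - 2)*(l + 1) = l^3/3 + 2*l^2/3 - 5*l/3 - 2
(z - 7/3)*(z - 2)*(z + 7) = z^3 + 8*z^2/3 - 77*z/3 + 98/3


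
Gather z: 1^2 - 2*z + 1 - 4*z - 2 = -6*z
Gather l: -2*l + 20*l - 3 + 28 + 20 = 18*l + 45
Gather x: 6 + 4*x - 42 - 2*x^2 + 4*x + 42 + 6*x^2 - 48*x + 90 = 4*x^2 - 40*x + 96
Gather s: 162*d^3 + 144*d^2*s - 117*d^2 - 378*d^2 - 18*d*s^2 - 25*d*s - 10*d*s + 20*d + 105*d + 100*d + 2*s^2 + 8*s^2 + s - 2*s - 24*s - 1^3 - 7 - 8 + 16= 162*d^3 - 495*d^2 + 225*d + s^2*(10 - 18*d) + s*(144*d^2 - 35*d - 25)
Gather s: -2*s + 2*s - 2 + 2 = 0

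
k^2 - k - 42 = (k - 7)*(k + 6)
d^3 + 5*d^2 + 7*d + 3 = (d + 1)^2*(d + 3)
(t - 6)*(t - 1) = t^2 - 7*t + 6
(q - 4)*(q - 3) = q^2 - 7*q + 12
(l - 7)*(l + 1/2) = l^2 - 13*l/2 - 7/2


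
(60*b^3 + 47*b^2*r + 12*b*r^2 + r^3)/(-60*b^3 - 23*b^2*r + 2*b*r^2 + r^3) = (5*b + r)/(-5*b + r)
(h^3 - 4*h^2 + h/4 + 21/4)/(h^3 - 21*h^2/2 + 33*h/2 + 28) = (h - 3/2)/(h - 8)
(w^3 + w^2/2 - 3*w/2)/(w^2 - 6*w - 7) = w*(-2*w^2 - w + 3)/(2*(-w^2 + 6*w + 7))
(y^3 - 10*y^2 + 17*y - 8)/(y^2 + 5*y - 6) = (y^2 - 9*y + 8)/(y + 6)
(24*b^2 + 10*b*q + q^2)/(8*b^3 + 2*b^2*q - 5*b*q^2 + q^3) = (24*b^2 + 10*b*q + q^2)/(8*b^3 + 2*b^2*q - 5*b*q^2 + q^3)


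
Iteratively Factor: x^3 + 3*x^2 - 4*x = (x + 4)*(x^2 - x) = x*(x + 4)*(x - 1)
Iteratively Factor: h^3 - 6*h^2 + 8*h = (h - 4)*(h^2 - 2*h) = (h - 4)*(h - 2)*(h)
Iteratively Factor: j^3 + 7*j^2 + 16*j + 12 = (j + 2)*(j^2 + 5*j + 6) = (j + 2)^2*(j + 3)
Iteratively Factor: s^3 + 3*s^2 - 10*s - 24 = (s + 2)*(s^2 + s - 12) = (s - 3)*(s + 2)*(s + 4)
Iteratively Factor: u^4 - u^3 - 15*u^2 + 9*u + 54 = (u + 3)*(u^3 - 4*u^2 - 3*u + 18) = (u - 3)*(u + 3)*(u^2 - u - 6) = (u - 3)^2*(u + 3)*(u + 2)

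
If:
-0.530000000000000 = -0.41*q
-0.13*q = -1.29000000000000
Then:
No Solution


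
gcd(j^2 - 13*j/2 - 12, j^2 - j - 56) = j - 8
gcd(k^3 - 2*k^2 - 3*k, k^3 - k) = k^2 + k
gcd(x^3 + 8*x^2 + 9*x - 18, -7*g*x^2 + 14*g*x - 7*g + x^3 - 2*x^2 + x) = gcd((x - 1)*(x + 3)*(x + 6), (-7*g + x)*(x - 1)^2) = x - 1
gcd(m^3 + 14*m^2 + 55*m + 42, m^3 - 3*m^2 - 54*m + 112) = m + 7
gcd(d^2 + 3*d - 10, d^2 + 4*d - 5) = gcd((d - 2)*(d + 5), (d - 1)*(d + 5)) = d + 5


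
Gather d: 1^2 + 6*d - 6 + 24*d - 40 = 30*d - 45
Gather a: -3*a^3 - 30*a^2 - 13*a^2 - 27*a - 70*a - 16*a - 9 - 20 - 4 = -3*a^3 - 43*a^2 - 113*a - 33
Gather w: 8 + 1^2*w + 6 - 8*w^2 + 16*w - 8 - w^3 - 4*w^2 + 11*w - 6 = -w^3 - 12*w^2 + 28*w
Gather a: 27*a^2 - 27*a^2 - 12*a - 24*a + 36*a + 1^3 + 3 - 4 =0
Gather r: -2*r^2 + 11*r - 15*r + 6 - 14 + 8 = -2*r^2 - 4*r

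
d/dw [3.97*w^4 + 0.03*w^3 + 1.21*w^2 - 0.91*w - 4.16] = 15.88*w^3 + 0.09*w^2 + 2.42*w - 0.91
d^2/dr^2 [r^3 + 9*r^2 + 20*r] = 6*r + 18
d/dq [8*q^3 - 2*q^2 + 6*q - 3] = 24*q^2 - 4*q + 6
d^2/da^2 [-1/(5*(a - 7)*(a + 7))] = 2*(-3*a^2 - 49)/(5*(a^6 - 147*a^4 + 7203*a^2 - 117649))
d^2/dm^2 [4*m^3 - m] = 24*m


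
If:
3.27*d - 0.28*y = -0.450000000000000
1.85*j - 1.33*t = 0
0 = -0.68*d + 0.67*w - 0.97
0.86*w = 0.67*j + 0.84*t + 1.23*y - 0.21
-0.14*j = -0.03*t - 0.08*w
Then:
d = -0.18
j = 1.03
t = 1.43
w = 1.27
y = -0.48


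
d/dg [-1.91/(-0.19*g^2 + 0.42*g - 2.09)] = (0.8022 - 0.7258*g)/(0.19*g^2 - 0.42*g + 2.09)^2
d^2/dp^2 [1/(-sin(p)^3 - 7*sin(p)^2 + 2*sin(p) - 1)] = (9*sin(p)^6 + 77*sin(p)^5 + 180*sin(p)^4 - 163*sin(p)^3 - 306*sin(p)^2 + 92*sin(p) + 6)/(sin(p)^3 + 7*sin(p)^2 - 2*sin(p) + 1)^3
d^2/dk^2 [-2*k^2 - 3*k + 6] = -4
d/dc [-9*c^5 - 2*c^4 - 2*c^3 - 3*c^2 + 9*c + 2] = -45*c^4 - 8*c^3 - 6*c^2 - 6*c + 9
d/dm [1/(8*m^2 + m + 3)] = (-16*m - 1)/(8*m^2 + m + 3)^2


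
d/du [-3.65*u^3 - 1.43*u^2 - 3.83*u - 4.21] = -10.95*u^2 - 2.86*u - 3.83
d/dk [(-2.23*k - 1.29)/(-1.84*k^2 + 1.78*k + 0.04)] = (-4.1032*k^2 - 4.7472*k + 2.207)/(3.3856*k^4 - 6.5504*k^3 + 3.0212*k^2 + 0.1424*k + 0.0016)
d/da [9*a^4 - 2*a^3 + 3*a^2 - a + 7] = 36*a^3 - 6*a^2 + 6*a - 1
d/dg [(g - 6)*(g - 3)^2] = 3*(g - 5)*(g - 3)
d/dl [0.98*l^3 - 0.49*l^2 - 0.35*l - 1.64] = 2.94*l^2 - 0.98*l - 0.35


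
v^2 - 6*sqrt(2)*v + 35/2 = (v - 7*sqrt(2)/2)*(v - 5*sqrt(2)/2)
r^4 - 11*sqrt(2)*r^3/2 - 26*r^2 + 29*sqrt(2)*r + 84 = (r - 7*sqrt(2))*(r - 3*sqrt(2)/2)*(r + sqrt(2))*(r + 2*sqrt(2))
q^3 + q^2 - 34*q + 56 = (q - 4)*(q - 2)*(q + 7)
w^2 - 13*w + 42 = (w - 7)*(w - 6)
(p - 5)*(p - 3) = p^2 - 8*p + 15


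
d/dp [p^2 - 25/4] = 2*p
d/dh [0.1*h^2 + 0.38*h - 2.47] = 0.2*h + 0.38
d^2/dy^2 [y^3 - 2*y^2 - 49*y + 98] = 6*y - 4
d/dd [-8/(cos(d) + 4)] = -8*sin(d)/(cos(d) + 4)^2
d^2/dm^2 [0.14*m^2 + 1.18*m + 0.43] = 0.280000000000000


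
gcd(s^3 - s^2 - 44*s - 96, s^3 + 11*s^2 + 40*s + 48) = s^2 + 7*s + 12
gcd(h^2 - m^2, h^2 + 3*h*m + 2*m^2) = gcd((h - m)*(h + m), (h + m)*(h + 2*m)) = h + m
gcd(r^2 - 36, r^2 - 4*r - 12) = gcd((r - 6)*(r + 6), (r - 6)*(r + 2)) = r - 6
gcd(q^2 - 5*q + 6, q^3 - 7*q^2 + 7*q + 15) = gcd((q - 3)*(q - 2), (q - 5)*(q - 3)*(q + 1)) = q - 3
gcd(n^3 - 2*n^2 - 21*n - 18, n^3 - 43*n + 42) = n - 6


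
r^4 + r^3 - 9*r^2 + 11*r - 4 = (r - 1)^3*(r + 4)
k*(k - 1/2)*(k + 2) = k^3 + 3*k^2/2 - k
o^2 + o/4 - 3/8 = (o - 1/2)*(o + 3/4)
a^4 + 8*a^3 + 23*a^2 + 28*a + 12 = (a + 1)*(a + 2)^2*(a + 3)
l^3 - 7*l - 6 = (l - 3)*(l + 1)*(l + 2)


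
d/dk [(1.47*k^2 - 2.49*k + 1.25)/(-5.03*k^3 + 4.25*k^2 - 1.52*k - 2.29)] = (7.3941*k^4 - 25.0494*k^3 + 27.2106*k^2 - 17.3576*k + 7.6021)/(25.3009*k^6 - 42.755*k^5 + 33.3537*k^4 + 10.1174*k^3 - 17.1546*k^2 + 6.9616*k + 5.2441)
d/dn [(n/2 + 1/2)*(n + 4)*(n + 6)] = 3*n^2/2 + 11*n + 17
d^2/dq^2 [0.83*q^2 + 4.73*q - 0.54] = 1.66000000000000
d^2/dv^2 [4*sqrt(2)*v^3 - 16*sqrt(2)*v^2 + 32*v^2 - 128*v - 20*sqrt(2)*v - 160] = 24*sqrt(2)*v - 32*sqrt(2) + 64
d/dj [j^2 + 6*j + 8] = 2*j + 6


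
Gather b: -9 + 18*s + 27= 18*s + 18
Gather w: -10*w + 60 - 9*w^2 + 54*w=-9*w^2 + 44*w + 60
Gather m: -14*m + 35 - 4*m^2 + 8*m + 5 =-4*m^2 - 6*m + 40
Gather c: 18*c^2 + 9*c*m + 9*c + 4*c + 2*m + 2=18*c^2 + c*(9*m + 13) + 2*m + 2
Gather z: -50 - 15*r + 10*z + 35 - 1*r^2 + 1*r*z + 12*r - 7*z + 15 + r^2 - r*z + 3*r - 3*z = 0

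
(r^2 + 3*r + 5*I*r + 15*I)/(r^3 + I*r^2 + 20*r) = (r + 3)/(r*(r - 4*I))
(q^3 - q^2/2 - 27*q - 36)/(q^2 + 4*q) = q - 9/2 - 9/q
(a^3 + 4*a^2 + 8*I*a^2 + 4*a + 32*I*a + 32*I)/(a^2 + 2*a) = a + 2 + 8*I + 16*I/a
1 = 1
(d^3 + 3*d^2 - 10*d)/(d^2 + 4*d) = (d^2 + 3*d - 10)/(d + 4)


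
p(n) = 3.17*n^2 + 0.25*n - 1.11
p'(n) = 6.34*n + 0.25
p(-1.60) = 6.61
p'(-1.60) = -9.89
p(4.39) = 61.08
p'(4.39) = 28.08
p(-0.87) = 1.07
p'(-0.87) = -5.27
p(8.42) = 225.74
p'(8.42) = 53.63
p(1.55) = 6.89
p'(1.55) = 10.08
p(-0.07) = -1.11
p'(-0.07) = -0.19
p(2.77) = 23.91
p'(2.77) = 17.81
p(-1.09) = 2.38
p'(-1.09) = -6.66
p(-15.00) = 708.39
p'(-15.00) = -94.85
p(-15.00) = 708.39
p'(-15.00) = -94.85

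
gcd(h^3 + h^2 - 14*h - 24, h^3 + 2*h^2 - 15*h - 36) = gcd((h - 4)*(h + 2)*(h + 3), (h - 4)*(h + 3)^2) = h^2 - h - 12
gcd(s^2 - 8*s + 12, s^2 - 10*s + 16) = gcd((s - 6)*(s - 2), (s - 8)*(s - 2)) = s - 2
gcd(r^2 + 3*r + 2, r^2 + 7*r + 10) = r + 2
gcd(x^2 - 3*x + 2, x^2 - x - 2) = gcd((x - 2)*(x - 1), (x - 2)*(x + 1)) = x - 2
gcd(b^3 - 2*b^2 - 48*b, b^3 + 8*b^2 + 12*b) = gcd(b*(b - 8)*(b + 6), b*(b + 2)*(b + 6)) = b^2 + 6*b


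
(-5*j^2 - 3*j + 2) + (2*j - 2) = -5*j^2 - j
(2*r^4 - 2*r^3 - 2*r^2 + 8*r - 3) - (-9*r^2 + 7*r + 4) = 2*r^4 - 2*r^3 + 7*r^2 + r - 7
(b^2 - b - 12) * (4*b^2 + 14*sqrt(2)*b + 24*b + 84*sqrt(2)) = 4*b^4 + 14*sqrt(2)*b^3 + 20*b^3 - 72*b^2 + 70*sqrt(2)*b^2 - 252*sqrt(2)*b - 288*b - 1008*sqrt(2)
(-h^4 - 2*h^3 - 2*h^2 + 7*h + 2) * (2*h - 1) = -2*h^5 - 3*h^4 - 2*h^3 + 16*h^2 - 3*h - 2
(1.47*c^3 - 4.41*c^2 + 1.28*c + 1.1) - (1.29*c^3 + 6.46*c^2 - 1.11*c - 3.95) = 0.18*c^3 - 10.87*c^2 + 2.39*c + 5.05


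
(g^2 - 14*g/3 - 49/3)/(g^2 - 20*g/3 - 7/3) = (3*g + 7)/(3*g + 1)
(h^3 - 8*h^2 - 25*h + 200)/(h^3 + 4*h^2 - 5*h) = (h^2 - 13*h + 40)/(h*(h - 1))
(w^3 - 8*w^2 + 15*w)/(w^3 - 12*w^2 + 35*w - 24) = w*(w - 5)/(w^2 - 9*w + 8)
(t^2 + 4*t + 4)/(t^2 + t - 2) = (t + 2)/(t - 1)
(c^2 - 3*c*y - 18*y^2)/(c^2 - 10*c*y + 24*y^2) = (-c - 3*y)/(-c + 4*y)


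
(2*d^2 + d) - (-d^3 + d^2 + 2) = d^3 + d^2 + d - 2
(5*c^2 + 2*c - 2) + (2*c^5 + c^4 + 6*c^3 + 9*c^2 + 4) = 2*c^5 + c^4 + 6*c^3 + 14*c^2 + 2*c + 2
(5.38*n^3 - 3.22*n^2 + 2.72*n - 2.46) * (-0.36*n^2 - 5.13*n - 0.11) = -1.9368*n^5 - 26.4402*n^4 + 14.9476*n^3 - 12.7138*n^2 + 12.3206*n + 0.2706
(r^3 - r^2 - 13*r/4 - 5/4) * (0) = 0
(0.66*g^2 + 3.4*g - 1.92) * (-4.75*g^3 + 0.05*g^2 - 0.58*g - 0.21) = -3.135*g^5 - 16.117*g^4 + 8.9072*g^3 - 2.2066*g^2 + 0.3996*g + 0.4032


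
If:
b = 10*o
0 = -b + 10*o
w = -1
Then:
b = 10*o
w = -1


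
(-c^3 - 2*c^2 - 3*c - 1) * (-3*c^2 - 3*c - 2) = 3*c^5 + 9*c^4 + 17*c^3 + 16*c^2 + 9*c + 2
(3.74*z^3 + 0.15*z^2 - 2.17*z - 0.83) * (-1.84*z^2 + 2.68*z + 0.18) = -6.8816*z^5 + 9.7472*z^4 + 5.068*z^3 - 4.2614*z^2 - 2.615*z - 0.1494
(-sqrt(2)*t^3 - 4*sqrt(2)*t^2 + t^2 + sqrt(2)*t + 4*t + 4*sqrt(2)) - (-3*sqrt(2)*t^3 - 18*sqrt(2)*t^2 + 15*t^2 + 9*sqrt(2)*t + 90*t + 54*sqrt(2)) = 2*sqrt(2)*t^3 - 14*t^2 + 14*sqrt(2)*t^2 - 86*t - 8*sqrt(2)*t - 50*sqrt(2)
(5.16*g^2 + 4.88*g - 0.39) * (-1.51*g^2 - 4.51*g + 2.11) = -7.7916*g^4 - 30.6404*g^3 - 10.5323*g^2 + 12.0557*g - 0.8229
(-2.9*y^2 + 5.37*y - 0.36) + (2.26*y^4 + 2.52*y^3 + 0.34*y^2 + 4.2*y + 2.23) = 2.26*y^4 + 2.52*y^3 - 2.56*y^2 + 9.57*y + 1.87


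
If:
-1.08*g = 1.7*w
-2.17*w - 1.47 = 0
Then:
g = 1.07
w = -0.68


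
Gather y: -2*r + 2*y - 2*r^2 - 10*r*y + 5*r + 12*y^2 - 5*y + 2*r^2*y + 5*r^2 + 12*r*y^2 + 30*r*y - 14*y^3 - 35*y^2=3*r^2 + 3*r - 14*y^3 + y^2*(12*r - 23) + y*(2*r^2 + 20*r - 3)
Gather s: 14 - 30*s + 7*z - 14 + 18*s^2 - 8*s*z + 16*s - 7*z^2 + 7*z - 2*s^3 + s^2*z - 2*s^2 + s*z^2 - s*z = -2*s^3 + s^2*(z + 16) + s*(z^2 - 9*z - 14) - 7*z^2 + 14*z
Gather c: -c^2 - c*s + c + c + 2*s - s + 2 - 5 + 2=-c^2 + c*(2 - s) + s - 1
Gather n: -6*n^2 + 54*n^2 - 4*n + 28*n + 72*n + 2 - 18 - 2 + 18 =48*n^2 + 96*n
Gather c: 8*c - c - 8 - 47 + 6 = 7*c - 49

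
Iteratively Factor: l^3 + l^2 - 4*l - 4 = (l - 2)*(l^2 + 3*l + 2) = (l - 2)*(l + 1)*(l + 2)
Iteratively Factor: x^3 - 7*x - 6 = (x - 3)*(x^2 + 3*x + 2) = (x - 3)*(x + 1)*(x + 2)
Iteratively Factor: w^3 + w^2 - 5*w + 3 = (w + 3)*(w^2 - 2*w + 1) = (w - 1)*(w + 3)*(w - 1)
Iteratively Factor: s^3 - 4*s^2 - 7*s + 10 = (s - 5)*(s^2 + s - 2) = (s - 5)*(s - 1)*(s + 2)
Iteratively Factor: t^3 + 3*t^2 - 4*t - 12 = (t + 2)*(t^2 + t - 6) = (t - 2)*(t + 2)*(t + 3)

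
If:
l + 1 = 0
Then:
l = -1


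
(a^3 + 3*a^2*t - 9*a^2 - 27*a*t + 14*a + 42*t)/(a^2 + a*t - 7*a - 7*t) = (a^2 + 3*a*t - 2*a - 6*t)/(a + t)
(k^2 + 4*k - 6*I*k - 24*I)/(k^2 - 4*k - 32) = (k - 6*I)/(k - 8)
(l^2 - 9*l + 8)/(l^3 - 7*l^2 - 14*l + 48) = (l - 1)/(l^2 + l - 6)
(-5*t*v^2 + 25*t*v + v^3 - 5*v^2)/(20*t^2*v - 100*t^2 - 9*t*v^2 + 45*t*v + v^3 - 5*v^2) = -v/(4*t - v)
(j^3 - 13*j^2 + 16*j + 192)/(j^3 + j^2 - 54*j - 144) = (j - 8)/(j + 6)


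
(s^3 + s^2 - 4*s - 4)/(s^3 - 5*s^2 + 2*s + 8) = (s + 2)/(s - 4)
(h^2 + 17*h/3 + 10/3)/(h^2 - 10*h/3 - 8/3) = (h + 5)/(h - 4)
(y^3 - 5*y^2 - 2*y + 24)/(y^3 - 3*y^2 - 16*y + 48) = (y + 2)/(y + 4)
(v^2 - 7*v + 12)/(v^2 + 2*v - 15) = (v - 4)/(v + 5)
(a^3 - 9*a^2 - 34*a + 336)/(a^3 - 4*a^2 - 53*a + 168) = (a^2 - a - 42)/(a^2 + 4*a - 21)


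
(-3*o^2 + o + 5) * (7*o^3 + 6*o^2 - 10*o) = -21*o^5 - 11*o^4 + 71*o^3 + 20*o^2 - 50*o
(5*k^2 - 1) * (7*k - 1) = 35*k^3 - 5*k^2 - 7*k + 1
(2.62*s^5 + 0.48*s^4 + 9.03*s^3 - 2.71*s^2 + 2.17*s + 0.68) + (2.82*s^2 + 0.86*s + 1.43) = 2.62*s^5 + 0.48*s^4 + 9.03*s^3 + 0.11*s^2 + 3.03*s + 2.11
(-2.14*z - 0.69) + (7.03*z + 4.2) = 4.89*z + 3.51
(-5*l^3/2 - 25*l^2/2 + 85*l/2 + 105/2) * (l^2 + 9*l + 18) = -5*l^5/2 - 35*l^4 - 115*l^3 + 210*l^2 + 2475*l/2 + 945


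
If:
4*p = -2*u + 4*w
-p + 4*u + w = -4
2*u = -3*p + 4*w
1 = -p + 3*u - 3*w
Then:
No Solution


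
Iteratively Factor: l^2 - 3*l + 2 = (l - 2)*(l - 1)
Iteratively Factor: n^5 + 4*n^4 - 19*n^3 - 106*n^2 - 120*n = (n + 3)*(n^4 + n^3 - 22*n^2 - 40*n) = (n + 3)*(n + 4)*(n^3 - 3*n^2 - 10*n) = n*(n + 3)*(n + 4)*(n^2 - 3*n - 10) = n*(n - 5)*(n + 3)*(n + 4)*(n + 2)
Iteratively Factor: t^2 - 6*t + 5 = (t - 1)*(t - 5)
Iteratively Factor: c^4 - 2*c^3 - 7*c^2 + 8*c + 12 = (c - 3)*(c^3 + c^2 - 4*c - 4) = (c - 3)*(c + 2)*(c^2 - c - 2) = (c - 3)*(c - 2)*(c + 2)*(c + 1)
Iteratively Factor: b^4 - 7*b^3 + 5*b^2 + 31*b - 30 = (b - 1)*(b^3 - 6*b^2 - b + 30) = (b - 3)*(b - 1)*(b^2 - 3*b - 10) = (b - 3)*(b - 1)*(b + 2)*(b - 5)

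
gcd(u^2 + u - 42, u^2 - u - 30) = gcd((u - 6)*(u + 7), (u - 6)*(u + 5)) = u - 6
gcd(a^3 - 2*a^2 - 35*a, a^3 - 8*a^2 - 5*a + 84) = a - 7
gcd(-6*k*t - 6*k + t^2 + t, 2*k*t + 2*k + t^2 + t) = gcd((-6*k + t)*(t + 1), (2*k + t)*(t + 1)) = t + 1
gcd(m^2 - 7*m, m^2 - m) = m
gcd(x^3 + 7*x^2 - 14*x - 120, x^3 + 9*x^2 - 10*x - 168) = x^2 + 2*x - 24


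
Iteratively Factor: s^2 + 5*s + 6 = (s + 2)*(s + 3)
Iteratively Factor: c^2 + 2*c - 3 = (c - 1)*(c + 3)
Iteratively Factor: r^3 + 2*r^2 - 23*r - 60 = (r + 4)*(r^2 - 2*r - 15) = (r + 3)*(r + 4)*(r - 5)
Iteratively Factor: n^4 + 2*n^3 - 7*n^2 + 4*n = (n)*(n^3 + 2*n^2 - 7*n + 4) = n*(n - 1)*(n^2 + 3*n - 4) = n*(n - 1)^2*(n + 4)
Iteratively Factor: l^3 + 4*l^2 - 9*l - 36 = (l - 3)*(l^2 + 7*l + 12) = (l - 3)*(l + 3)*(l + 4)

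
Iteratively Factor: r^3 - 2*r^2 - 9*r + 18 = (r - 2)*(r^2 - 9) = (r - 2)*(r + 3)*(r - 3)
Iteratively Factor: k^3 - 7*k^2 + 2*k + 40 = (k + 2)*(k^2 - 9*k + 20) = (k - 5)*(k + 2)*(k - 4)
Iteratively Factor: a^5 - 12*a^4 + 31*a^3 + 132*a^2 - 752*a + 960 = (a - 3)*(a^4 - 9*a^3 + 4*a^2 + 144*a - 320) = (a - 5)*(a - 3)*(a^3 - 4*a^2 - 16*a + 64) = (a - 5)*(a - 4)*(a - 3)*(a^2 - 16) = (a - 5)*(a - 4)^2*(a - 3)*(a + 4)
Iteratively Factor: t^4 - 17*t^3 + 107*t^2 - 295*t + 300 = (t - 5)*(t^3 - 12*t^2 + 47*t - 60) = (t - 5)^2*(t^2 - 7*t + 12) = (t - 5)^2*(t - 4)*(t - 3)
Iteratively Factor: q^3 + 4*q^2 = (q + 4)*(q^2) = q*(q + 4)*(q)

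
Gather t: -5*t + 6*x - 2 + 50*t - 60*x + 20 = 45*t - 54*x + 18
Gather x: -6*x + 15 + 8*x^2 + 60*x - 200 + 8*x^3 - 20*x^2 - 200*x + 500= 8*x^3 - 12*x^2 - 146*x + 315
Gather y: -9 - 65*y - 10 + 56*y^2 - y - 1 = 56*y^2 - 66*y - 20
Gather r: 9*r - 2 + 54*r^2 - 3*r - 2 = 54*r^2 + 6*r - 4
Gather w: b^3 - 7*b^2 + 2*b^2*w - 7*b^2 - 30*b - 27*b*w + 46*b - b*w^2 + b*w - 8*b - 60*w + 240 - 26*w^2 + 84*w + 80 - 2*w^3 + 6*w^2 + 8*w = b^3 - 14*b^2 + 8*b - 2*w^3 + w^2*(-b - 20) + w*(2*b^2 - 26*b + 32) + 320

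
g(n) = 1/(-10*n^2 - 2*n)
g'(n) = (20*n + 2)/(-10*n^2 - 2*n)^2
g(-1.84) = -0.03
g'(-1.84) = -0.04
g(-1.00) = -0.12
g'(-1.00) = -0.28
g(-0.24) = -10.42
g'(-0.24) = -303.82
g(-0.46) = -0.84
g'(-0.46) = -5.03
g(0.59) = -0.21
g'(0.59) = 0.64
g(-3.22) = -0.01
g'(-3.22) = -0.01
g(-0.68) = -0.31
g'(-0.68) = -1.09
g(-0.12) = 10.42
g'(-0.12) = -43.40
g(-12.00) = 0.00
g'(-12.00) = 0.00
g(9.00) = 0.00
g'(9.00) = 0.00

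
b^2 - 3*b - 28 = (b - 7)*(b + 4)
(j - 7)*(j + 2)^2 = j^3 - 3*j^2 - 24*j - 28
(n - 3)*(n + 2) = n^2 - n - 6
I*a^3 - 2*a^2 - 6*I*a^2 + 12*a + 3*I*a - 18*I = (a - 6)*(a + 3*I)*(I*a + 1)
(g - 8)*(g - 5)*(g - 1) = g^3 - 14*g^2 + 53*g - 40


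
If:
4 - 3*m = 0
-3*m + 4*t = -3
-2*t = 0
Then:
No Solution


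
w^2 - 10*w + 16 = (w - 8)*(w - 2)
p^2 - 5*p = p*(p - 5)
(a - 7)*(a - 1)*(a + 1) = a^3 - 7*a^2 - a + 7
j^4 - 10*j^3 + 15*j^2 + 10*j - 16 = (j - 8)*(j - 2)*(j - 1)*(j + 1)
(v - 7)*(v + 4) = v^2 - 3*v - 28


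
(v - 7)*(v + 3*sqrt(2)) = v^2 - 7*v + 3*sqrt(2)*v - 21*sqrt(2)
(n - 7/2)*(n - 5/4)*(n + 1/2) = n^3 - 17*n^2/4 + 2*n + 35/16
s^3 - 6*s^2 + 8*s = s*(s - 4)*(s - 2)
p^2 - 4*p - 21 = (p - 7)*(p + 3)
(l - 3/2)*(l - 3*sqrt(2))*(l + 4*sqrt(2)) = l^3 - 3*l^2/2 + sqrt(2)*l^2 - 24*l - 3*sqrt(2)*l/2 + 36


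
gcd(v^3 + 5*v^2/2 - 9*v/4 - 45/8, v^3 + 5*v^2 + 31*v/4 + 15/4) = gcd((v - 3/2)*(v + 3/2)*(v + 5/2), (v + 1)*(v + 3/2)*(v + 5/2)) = v^2 + 4*v + 15/4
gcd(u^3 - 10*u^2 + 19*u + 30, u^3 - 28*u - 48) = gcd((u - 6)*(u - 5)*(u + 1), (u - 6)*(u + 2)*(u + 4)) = u - 6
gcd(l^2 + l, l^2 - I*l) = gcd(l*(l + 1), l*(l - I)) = l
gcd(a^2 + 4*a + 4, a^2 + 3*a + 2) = a + 2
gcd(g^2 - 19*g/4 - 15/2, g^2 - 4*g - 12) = g - 6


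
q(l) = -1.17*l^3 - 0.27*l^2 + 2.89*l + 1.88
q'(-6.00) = -120.23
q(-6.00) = 227.54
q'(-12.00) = -496.07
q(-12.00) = 1950.08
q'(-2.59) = -19.26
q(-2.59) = 12.91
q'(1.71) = -8.30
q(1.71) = 0.18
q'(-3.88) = -47.86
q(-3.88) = 54.94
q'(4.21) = -61.59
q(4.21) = -78.04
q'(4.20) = -61.29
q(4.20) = -77.43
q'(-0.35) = 2.65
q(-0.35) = 0.89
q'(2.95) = -29.25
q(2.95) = -21.98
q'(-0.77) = 1.22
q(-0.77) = 0.03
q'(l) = -3.51*l^2 - 0.54*l + 2.89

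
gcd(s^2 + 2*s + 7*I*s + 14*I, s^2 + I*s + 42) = s + 7*I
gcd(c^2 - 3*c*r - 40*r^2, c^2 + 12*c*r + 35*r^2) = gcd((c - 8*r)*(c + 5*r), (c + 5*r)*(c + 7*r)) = c + 5*r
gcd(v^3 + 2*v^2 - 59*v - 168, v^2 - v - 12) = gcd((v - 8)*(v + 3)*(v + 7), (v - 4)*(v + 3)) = v + 3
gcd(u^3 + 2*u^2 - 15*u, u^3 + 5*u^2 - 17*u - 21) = u - 3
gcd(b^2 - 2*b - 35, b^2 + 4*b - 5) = b + 5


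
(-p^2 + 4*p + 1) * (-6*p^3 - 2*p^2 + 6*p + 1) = 6*p^5 - 22*p^4 - 20*p^3 + 21*p^2 + 10*p + 1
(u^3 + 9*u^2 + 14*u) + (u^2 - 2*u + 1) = u^3 + 10*u^2 + 12*u + 1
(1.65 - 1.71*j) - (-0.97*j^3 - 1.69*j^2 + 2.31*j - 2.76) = 0.97*j^3 + 1.69*j^2 - 4.02*j + 4.41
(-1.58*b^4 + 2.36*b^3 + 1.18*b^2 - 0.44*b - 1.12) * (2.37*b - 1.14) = -3.7446*b^5 + 7.3944*b^4 + 0.106200000000001*b^3 - 2.388*b^2 - 2.1528*b + 1.2768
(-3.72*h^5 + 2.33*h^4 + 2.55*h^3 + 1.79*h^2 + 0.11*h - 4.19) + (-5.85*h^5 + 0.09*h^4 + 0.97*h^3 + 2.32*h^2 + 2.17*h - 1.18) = -9.57*h^5 + 2.42*h^4 + 3.52*h^3 + 4.11*h^2 + 2.28*h - 5.37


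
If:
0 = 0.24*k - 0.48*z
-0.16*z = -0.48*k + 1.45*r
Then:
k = 2.0*z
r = 0.551724137931034*z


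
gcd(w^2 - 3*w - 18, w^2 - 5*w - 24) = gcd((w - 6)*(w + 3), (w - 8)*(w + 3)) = w + 3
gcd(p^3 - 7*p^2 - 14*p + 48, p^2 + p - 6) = p^2 + p - 6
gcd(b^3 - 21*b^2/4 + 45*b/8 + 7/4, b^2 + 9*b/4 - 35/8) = 1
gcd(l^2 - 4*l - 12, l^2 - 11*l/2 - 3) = l - 6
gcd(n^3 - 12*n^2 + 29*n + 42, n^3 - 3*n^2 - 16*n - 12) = n^2 - 5*n - 6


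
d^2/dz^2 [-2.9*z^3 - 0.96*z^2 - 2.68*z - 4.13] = -17.4*z - 1.92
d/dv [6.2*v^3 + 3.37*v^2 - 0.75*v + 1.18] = 18.6*v^2 + 6.74*v - 0.75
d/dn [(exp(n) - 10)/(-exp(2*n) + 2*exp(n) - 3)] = (-2*(1 - exp(n))*(exp(n) - 10) - exp(2*n) + 2*exp(n) - 3)*exp(n)/(exp(2*n) - 2*exp(n) + 3)^2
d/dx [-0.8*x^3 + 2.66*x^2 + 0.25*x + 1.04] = -2.4*x^2 + 5.32*x + 0.25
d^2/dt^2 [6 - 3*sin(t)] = 3*sin(t)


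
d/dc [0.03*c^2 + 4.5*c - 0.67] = 0.06*c + 4.5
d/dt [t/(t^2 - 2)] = (-t^2 - 2)/(t^4 - 4*t^2 + 4)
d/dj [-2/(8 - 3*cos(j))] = 6*sin(j)/(3*cos(j) - 8)^2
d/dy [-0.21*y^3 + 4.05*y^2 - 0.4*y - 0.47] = -0.63*y^2 + 8.1*y - 0.4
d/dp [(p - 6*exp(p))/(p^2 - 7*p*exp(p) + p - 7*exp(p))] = ((1 - 6*exp(p))*(p^2 - 7*p*exp(p) + p - 7*exp(p)) + (p - 6*exp(p))*(7*p*exp(p) - 2*p + 14*exp(p) - 1))/(p^2 - 7*p*exp(p) + p - 7*exp(p))^2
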